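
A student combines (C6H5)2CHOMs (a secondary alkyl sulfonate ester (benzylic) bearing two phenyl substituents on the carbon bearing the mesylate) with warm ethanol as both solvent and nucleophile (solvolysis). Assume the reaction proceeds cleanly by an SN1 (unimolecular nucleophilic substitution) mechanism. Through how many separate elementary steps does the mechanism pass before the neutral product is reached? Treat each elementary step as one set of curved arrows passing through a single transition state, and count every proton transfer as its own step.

3

Step 1: Unassisted departure of MsO⁻ (taking the C–O bonding pair) generates a secondary carbocation.
(No 1,2-shift: no single shift to an adjacent carbon would give a more stable cation.)
Step 2: Nucleophilic capture: the oxygen of CH3CH2OH bonds to the cationic carbon, producing an oxonium-ion intermediate.
Step 3: Deprotonation of the oxonium oxygen by solvent ethanol yields the neutral ether.
Total: 3 elementary steps.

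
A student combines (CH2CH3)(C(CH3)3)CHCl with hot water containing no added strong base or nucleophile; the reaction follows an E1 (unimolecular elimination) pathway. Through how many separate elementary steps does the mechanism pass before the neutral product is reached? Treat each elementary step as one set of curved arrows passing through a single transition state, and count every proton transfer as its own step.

Step 1: Ionisation: the C–Cl σ-bond cleaves heterolytically; both bonding electrons depart with Cl⁻, leaving a secondary carbocation at the α-carbon.
Step 2: A 1,2-methyl shift from the adjacent tert-butyl carbon moves the positive charge from the secondary centre to an adjacent carbon, generating a more stable tertiary carbocation.
Step 3: A weak base (a water molecule from the solvent) removes a proton from a carbon adjacent to the cationic centre; the electrons of that C–H bond become the new π(C=C) bond, giving the alkene.
Total: 3 elementary steps.

3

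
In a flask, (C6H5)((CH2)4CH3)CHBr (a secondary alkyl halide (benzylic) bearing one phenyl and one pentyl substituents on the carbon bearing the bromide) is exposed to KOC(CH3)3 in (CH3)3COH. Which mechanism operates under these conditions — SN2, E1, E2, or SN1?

Conditions: a strong/bulky base with a secondary substrate bearing a β-hydrogen.
These conditions are the textbook signature of the E2 pathway.
A strong (often hindered) base removes a β-H in concert with loss of the leaving group — bimolecular elimination.

E2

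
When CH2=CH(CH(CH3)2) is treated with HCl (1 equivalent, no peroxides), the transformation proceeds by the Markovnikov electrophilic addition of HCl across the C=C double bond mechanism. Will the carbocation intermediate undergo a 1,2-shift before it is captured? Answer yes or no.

yes

The first-formed carbocation is secondary.
The adjacent isopropyl carbon already bears 2 other carbon substituents and has a hydrogen to migrate; after a 1,2-hydride shift from that carbon the positive charge sits on a tertiary centre.
Tertiary is more stable than secondary, so the shift occurs.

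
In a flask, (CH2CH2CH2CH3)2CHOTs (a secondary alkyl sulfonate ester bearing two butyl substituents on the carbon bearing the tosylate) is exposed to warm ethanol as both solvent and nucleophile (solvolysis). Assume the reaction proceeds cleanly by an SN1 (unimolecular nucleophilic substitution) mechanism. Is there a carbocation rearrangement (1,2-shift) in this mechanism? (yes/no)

no

The first-formed carbocation is secondary.
No single 1,2-shift to an adjacent carbon would produce a more-substituted cation than the one already present, so no rearrangement occurs.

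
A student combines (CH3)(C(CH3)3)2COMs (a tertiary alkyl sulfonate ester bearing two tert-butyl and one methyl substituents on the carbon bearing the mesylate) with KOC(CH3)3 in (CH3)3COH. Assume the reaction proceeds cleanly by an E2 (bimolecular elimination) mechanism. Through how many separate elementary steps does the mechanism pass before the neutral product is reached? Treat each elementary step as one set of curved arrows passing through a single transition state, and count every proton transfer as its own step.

Step 1: In one step, (CH3)3CO⁻ pulls off a β-proton, the C–O bond cleaves, and a C=C double bond forms between the α- and β-carbons (E2, anti elimination).
Total: 1 elementary step.

1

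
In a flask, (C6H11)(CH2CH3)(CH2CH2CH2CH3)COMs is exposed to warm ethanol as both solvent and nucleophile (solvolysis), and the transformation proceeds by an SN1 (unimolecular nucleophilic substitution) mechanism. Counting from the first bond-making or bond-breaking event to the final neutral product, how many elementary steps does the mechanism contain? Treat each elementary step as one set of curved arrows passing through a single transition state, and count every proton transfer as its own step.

Step 1: Unassisted departure of MsO⁻ (taking the C–O bonding pair) generates a tertiary carbocation.
(No 1,2-shift: no single shift to an adjacent carbon would give a more stable cation.)
Step 2: Nucleophilic capture: the oxygen of CH3CH2OH bonds to the cationic carbon, producing an oxonium-ion intermediate.
Step 3: A second solvent molecule removes the proton on oxygen, giving the neutral ether product.
Total: 3 elementary steps.

3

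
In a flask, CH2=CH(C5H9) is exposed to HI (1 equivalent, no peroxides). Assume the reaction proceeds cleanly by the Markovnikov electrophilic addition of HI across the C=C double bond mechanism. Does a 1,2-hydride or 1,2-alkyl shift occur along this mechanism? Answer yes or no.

The first-formed carbocation is secondary.
The adjacent cyclopentyl carbon already bears 2 other carbon substituents and has a hydrogen to migrate; after a 1,2-hydride shift from that carbon the positive charge sits on a tertiary centre.
Tertiary is more stable than secondary, so the shift occurs.

yes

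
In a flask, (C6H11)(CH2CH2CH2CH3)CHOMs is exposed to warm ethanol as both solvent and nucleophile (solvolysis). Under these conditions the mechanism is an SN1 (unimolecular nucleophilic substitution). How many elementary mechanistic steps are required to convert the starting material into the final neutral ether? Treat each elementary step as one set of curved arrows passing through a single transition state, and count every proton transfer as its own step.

Step 1: Ionisation: the C–O σ-bond cleaves heterolytically; both bonding electrons depart with MsO⁻, leaving a secondary carbocation at the α-carbon.
Step 2: A hydride (H with its bonding pair) migrates from the adjacent cyclohexyl carbon to the cationic centre — a 1,2-hydride shift — upgrading the secondary cation to a tertiary one.
Step 3: A lone pair on the oxygen of CH3CH2OH attacks the carbocation, forming a new C–O σ-bond and an oxonium ion.
Step 4: A second solvent molecule removes the proton on oxygen, giving the neutral ether product.
Total: 4 elementary steps.

4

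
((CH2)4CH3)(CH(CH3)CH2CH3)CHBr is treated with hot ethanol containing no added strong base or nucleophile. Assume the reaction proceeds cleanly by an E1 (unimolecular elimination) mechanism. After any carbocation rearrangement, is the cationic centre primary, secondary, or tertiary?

tertiary

Step 1: Unassisted departure of Br⁻ (taking the C–Br bonding pair) generates a secondary carbocation.
Step 2: A hydride (H with its bonding pair) migrates from the adjacent sec-butyl carbon to the cationic centre — a 1,2-hydride shift — upgrading the secondary cation to a tertiary one.
The cation rearranges from secondary to tertiary via a 1,2-hydride shift from the adjacent sec-butyl carbon; the tertiary cation is what reacts next.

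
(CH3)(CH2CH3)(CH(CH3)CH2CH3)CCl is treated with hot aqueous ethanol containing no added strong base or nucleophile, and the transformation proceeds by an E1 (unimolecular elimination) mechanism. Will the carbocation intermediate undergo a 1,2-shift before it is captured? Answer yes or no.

no

The first-formed carbocation is tertiary.
No single 1,2-shift to an adjacent carbon would produce a more-substituted cation than the one already present, so no rearrangement occurs.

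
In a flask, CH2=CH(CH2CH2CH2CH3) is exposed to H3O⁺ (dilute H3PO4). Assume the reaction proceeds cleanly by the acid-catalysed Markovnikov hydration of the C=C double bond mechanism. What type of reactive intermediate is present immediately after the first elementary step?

Step 1: Electrophilic addition begins with the π(C=C) electrons forming a bond to the proton of H3O⁺. Following Markovnikov's rule, the resulting cation is secondary. H2O is released.
After step 1 the species present is a secondary carbocation.

secondary carbocation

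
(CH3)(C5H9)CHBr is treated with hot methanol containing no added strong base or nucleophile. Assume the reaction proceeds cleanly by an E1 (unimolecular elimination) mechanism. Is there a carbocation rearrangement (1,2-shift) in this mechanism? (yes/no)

yes

The first-formed carbocation is secondary.
The adjacent cyclopentyl carbon already bears 2 other carbon substituents and has a hydrogen to migrate; after a 1,2-hydride shift from that carbon the positive charge sits on a tertiary centre.
Tertiary is more stable than secondary, so the shift occurs.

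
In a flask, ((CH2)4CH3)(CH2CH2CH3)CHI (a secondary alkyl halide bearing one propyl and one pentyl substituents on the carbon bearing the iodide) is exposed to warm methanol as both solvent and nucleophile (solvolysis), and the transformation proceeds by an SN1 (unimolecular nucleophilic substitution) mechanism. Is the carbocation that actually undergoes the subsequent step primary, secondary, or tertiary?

secondary

Step 1: Ionisation: the C–I σ-bond cleaves heterolytically; both bonding electrons depart with I⁻, leaving a secondary carbocation at the α-carbon.
No single 1,2-shift to an adjacent carbon would give a more-substituted cation, so no rearrangement occurs.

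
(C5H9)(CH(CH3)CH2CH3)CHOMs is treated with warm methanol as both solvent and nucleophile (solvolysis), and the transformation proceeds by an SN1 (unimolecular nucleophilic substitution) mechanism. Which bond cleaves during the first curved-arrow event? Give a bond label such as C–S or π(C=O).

C–O

Step 1: The C–O bond breaks with both electrons going to the mesylate; MsO⁻ leaves and a secondary carbocation remains.
The bond broken in this step is the C–O bond.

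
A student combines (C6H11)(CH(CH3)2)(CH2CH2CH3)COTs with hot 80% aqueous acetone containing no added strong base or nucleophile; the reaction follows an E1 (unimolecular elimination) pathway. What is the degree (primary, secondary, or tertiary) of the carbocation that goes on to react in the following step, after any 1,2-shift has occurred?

tertiary

Step 1: Rate-determining heterolysis of the C–O bond gives TsO⁻ and a tertiary carbocation.
No single 1,2-shift to an adjacent carbon would give a more-substituted cation, so no rearrangement occurs.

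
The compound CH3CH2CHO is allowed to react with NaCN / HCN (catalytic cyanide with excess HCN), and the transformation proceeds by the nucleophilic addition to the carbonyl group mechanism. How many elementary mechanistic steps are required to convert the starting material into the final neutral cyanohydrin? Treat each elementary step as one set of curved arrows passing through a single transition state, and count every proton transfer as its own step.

2

Step 1: CN⁻ attacks the sp² carbonyl carbon; the C=O π bond breaks and the electrons end up as a lone pair on the alkoxide oxygen of the tetrahedral intermediate.
Step 2: Proton transfer from HCN to the alkoxide furnishes a cyanohydrin (and releases another CN⁻ to continue the reaction).
Total: 2 elementary steps.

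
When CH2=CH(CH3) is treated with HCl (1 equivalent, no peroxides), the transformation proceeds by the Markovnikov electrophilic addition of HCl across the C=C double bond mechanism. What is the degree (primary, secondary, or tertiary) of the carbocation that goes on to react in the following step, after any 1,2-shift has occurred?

Step 1: Protonation of the alkene by HCl: the π bond acts as the nucleophile and picks up H⁺, giving the more stable (Markovnikov) secondary carbocation. The H–Cl bond breaks heterolytically, releasing Cl⁻.
No single 1,2-shift to an adjacent carbon would give a more-substituted cation, so no rearrangement occurs.

secondary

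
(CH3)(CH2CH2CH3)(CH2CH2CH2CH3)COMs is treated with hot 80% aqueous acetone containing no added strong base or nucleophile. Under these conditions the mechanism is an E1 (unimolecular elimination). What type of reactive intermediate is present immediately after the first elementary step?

tertiary carbocation

Step 1: Unassisted departure of MsO⁻ (taking the C–O bonding pair) generates a tertiary carbocation.
After step 1 the species present is a tertiary carbocation.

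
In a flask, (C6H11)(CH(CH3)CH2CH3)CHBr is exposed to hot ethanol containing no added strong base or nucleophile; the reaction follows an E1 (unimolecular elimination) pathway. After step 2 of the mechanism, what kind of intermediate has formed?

tertiary carbocation

Step 1: Rate-determining heterolysis of the C–Br bond gives Br⁻ and a secondary carbocation.
Step 2: Carbocation rearrangement: a 1,2-hydride shift from the adjacent cyclohexyl carbon converts the initially-formed secondary cation into the more stable tertiary cation.
After step 2 the species present is a tertiary carbocation.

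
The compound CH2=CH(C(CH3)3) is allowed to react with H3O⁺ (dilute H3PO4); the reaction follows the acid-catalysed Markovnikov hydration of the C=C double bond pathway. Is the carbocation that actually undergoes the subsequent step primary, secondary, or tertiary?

tertiary

Step 1: The π electrons of the C=C bond attack a proton of H3O⁺; Markovnikov addition places the new C–H on the less-substituted alkene carbon, so the positive charge ends up on the more-substituted carbon — a secondary carbocation. H2O is released.
Step 2: Carbocation rearrangement: a 1,2-methyl shift from the adjacent tert-butyl carbon converts the initially-formed secondary cation into the more stable tertiary cation.
The cation rearranges from secondary to tertiary via a 1,2-methyl shift from the adjacent tert-butyl carbon; the tertiary cation is what reacts next.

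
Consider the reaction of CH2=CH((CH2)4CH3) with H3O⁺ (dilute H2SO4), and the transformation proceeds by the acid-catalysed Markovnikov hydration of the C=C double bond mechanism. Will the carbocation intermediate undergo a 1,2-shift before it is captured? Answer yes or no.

no

The first-formed carbocation is secondary.
No single 1,2-shift to an adjacent carbon would produce a more-substituted cation than the one already present, so no rearrangement occurs.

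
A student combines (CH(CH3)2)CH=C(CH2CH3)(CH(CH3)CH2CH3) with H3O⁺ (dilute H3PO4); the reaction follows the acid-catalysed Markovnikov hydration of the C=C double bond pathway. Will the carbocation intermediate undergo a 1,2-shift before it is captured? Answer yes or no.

no

The first-formed carbocation is tertiary.
No single 1,2-shift to an adjacent carbon would produce a more-substituted cation than the one already present, so no rearrangement occurs.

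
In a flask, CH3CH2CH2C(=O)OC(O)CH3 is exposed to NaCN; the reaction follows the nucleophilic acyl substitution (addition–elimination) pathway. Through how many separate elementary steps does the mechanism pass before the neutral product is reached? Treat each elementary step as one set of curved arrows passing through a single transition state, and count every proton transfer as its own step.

2

Step 1: CN⁻ adds to the carbonyl carbon; the C=O π electrons shift onto oxygen and a tetrahedral alkoxide intermediate forms.
Step 2: An oxygen lone pair re-forms the C=O π bond as the C–O σ-bond breaks; CH3CO2⁻ is expelled.
Total: 2 elementary steps.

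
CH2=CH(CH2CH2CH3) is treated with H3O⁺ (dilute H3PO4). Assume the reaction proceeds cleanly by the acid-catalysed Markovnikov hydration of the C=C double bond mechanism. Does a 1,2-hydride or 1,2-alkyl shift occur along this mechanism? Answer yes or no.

no

The first-formed carbocation is secondary.
No single 1,2-shift to an adjacent carbon would produce a more-substituted cation than the one already present, so no rearrangement occurs.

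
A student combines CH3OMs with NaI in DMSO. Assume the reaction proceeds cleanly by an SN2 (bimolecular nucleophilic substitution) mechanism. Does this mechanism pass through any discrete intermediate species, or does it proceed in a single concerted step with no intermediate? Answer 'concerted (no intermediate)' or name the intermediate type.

concerted (no intermediate)

The iodide nucleophile donates a lone pair from I to the α-carbon in a backside attack; simultaneously the C–O σ-bond breaks and both of its electrons leave with MsO⁻. One concerted step with inversion of configuration.
All bond changes occur in one transition state; no discrete intermediate is formed.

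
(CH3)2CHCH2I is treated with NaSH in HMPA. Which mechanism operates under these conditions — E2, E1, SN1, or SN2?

SN2

Conditions: a primary substrate with a strong nucleophile in the polar aprotic solvent HMPA.
These conditions are the textbook signature of the SN2 pathway.
An unhindered substrate with a strong nucleophile in a polar aprotic solvent favours one-step backside displacement.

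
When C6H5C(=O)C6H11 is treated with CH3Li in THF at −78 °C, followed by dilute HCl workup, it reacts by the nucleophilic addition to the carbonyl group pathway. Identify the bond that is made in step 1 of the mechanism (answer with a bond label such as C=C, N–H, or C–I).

C–C

Step 1: the carbanion-like carbon of CH3Li attacks the sp² carbonyl carbon; the C=O π bond breaks and the electrons end up as a lone pair on the alkoxide oxygen of the tetrahedral intermediate.
The bond formed in this step is the C–C bond.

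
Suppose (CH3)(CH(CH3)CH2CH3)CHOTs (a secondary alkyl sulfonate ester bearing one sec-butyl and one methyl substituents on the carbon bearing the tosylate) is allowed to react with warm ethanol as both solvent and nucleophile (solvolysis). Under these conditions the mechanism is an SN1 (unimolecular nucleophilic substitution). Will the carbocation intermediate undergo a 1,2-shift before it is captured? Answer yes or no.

yes

The first-formed carbocation is secondary.
The adjacent sec-butyl carbon already bears 2 other carbon substituents and has a hydrogen to migrate; after a 1,2-hydride shift from that carbon the positive charge sits on a tertiary centre.
Tertiary is more stable than secondary, so the shift occurs.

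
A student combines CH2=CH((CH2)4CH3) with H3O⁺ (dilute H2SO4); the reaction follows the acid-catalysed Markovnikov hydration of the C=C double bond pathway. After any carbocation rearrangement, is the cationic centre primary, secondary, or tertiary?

secondary

Step 1: Protonation of the alkene by H3O⁺: the π bond acts as the nucleophile and picks up H⁺, giving the more stable (Markovnikov) secondary carbocation. H2O is released.
No single 1,2-shift to an adjacent carbon would give a more-substituted cation, so no rearrangement occurs.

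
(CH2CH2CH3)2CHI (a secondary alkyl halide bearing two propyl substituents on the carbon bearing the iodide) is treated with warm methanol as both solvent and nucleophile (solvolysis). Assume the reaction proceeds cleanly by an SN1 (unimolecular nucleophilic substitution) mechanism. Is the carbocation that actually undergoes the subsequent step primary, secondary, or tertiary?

secondary

Step 1: The C–I bond breaks with both electrons going to the iodide; I⁻ leaves and a secondary carbocation remains.
No single 1,2-shift to an adjacent carbon would give a more-substituted cation, so no rearrangement occurs.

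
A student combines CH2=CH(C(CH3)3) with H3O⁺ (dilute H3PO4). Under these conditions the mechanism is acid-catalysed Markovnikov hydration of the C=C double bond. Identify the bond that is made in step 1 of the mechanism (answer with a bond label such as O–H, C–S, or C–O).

C–H

Step 1: The π electrons of the C=C bond attack a proton of H3O⁺; Markovnikov addition places the new C–H on the less-substituted alkene carbon, so the positive charge ends up on the more-substituted carbon — a secondary carbocation. H2O is released.
The bond formed in this step is the C–H bond.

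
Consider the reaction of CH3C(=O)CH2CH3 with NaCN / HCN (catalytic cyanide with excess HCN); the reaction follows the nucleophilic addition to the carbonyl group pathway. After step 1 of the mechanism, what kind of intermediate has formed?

Step 1: A lone pair / filled orbital on CN⁻ attacks the electrophilic carbonyl carbon; the π(C=O) electrons shift onto oxygen, producing a tetrahedral alkoxide intermediate.
After step 1 the species present is a tetrahedral alkoxide intermediate.

tetrahedral alkoxide intermediate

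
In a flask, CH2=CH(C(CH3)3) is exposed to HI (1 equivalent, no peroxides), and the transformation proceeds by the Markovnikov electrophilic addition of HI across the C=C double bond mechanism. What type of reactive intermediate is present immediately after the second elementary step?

Step 1: Protonation of the alkene by HI: the π bond acts as the nucleophile and picks up H⁺, giving the more stable (Markovnikov) secondary carbocation. The H–I bond breaks heterolytically, releasing I⁻.
Step 2: Carbocation rearrangement: a 1,2-methyl shift from the adjacent tert-butyl carbon converts the initially-formed secondary cation into the more stable tertiary cation.
After step 2 the species present is a tertiary carbocation.

tertiary carbocation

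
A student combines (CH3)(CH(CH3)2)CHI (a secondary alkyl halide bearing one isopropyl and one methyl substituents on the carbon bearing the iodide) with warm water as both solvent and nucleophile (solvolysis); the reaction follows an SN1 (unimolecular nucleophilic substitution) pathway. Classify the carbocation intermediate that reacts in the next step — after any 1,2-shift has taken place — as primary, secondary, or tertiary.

Step 1: The C–I bond breaks with both electrons going to the iodide; I⁻ leaves and a secondary carbocation remains.
Step 2: Carbocation rearrangement: a 1,2-hydride shift from the adjacent isopropyl carbon converts the initially-formed secondary cation into the more stable tertiary cation.
The cation rearranges from secondary to tertiary via a 1,2-hydride shift from the adjacent isopropyl carbon; the tertiary cation is what reacts next.

tertiary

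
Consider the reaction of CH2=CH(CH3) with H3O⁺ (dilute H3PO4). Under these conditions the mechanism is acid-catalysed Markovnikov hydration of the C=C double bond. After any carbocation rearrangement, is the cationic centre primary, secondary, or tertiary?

Step 1: Electrophilic addition begins with the π(C=C) electrons forming a bond to the proton of H3O⁺. Following Markovnikov's rule, the resulting cation is secondary. H2O is released.
No single 1,2-shift to an adjacent carbon would give a more-substituted cation, so no rearrangement occurs.

secondary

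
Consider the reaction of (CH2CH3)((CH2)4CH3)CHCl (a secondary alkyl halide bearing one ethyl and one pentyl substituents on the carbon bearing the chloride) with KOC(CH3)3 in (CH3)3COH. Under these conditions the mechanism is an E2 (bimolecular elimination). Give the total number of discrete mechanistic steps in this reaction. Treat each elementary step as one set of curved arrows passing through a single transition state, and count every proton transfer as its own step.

1

Step 1: The strong base (CH3)3CO⁻ removes a β-hydrogen; in the same concerted event the electrons of the breaking C–H bond form the new π(C=C) bond and the C–Cl σ-bond breaks, expelling Cl⁻. Anti-periplanar geometry; one transition state.
Total: 1 elementary step.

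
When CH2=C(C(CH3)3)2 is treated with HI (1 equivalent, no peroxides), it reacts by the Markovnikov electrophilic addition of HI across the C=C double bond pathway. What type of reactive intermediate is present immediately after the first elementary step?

tertiary carbocation

Step 1: The π electrons of the C=C bond attack a proton of HI; Markovnikov addition places the new C–H on the less-substituted alkene carbon, so the positive charge ends up on the more-substituted carbon — a tertiary carbocation. The H–I bond breaks heterolytically, releasing I⁻.
After step 1 the species present is a tertiary carbocation.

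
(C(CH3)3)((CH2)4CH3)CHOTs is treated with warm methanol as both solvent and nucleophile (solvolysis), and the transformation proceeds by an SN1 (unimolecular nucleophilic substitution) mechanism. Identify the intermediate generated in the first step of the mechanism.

Step 1: Ionisation: the C–O σ-bond cleaves heterolytically; both bonding electrons depart with TsO⁻, leaving a secondary carbocation at the α-carbon.
After step 1 the species present is a secondary carbocation.

secondary carbocation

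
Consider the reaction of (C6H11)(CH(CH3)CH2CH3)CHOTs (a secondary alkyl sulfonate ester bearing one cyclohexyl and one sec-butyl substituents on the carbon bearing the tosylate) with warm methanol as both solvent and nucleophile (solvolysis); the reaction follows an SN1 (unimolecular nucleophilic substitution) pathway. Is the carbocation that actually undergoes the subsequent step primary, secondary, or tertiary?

Step 1: The C–O bond breaks with both electrons going to the tosylate; TsO⁻ leaves and a secondary carbocation remains.
Step 2: A 1,2-hydride shift from the adjacent cyclohexyl carbon moves the positive charge from the secondary centre to an adjacent carbon, generating a more stable tertiary carbocation.
The cation rearranges from secondary to tertiary via a 1,2-hydride shift from the adjacent cyclohexyl carbon; the tertiary cation is what reacts next.

tertiary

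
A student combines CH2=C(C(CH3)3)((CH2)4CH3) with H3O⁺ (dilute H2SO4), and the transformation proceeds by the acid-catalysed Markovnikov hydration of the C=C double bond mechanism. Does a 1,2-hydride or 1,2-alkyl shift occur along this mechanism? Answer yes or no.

no

The first-formed carbocation is tertiary.
No single 1,2-shift to an adjacent carbon would produce a more-substituted cation than the one already present, so no rearrangement occurs.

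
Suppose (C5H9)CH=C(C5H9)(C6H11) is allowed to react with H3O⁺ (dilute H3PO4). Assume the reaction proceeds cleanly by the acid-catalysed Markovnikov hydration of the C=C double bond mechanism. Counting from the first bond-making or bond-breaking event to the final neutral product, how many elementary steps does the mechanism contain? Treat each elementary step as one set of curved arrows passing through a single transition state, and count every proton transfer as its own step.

3

Step 1: The π electrons of the C=C bond attack a proton of H3O⁺; Markovnikov addition places the new C–H on the less-substituted alkene carbon, so the positive charge ends up on the more-substituted carbon — a tertiary carbocation. H2O is released.
(No 1,2-shift: no single shift to an adjacent carbon would give a more stable cation.)
Step 2: Nucleophilic capture of the cation by H2O produces the protonated alcohol (an oxonium ion).
Step 3: Deprotonation of the oxonium ion by a water molecule delivers the neutral alcohol and regenerates the acid catalyst.
Total: 3 elementary steps.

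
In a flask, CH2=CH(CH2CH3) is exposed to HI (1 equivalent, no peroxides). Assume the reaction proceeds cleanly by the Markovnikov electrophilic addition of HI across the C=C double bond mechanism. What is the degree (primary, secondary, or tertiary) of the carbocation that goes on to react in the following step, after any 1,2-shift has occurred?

secondary

Step 1: Electrophilic addition begins with the π(C=C) electrons forming a bond to the proton of HI. Following Markovnikov's rule, the resulting cation is secondary. The H–I bond breaks heterolytically, releasing I⁻.
No single 1,2-shift to an adjacent carbon would give a more-substituted cation, so no rearrangement occurs.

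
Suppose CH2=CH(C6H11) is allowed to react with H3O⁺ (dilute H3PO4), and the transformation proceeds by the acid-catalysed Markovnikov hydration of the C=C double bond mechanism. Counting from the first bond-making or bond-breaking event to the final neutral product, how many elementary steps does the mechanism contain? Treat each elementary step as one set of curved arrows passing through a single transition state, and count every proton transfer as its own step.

Step 1: Protonation of the alkene by H3O⁺: the π bond acts as the nucleophile and picks up H⁺, giving the more stable (Markovnikov) secondary carbocation. H2O is released.
Step 2: A hydride (H with its bonding pair) migrates from the adjacent cyclohexyl carbon to the cationic centre — a 1,2-hydride shift — upgrading the secondary cation to a tertiary one.
Step 3: Water acts as the nucleophile: an oxygen lone pair bonds to the cationic carbon, giving an oxonium-ion intermediate.
Step 4: H2O removes a proton from the oxonium oxygen, regenerating H3O⁺ and giving the neutral alcohol.
Total: 4 elementary steps.

4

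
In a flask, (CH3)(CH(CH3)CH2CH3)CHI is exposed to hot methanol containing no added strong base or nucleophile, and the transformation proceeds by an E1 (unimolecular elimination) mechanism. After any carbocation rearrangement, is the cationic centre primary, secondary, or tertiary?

Step 1: Rate-determining heterolysis of the C–I bond gives I⁻ and a secondary carbocation.
Step 2: A hydride (H with its bonding pair) migrates from the adjacent sec-butyl carbon to the cationic centre — a 1,2-hydride shift — upgrading the secondary cation to a tertiary one.
The cation rearranges from secondary to tertiary via a 1,2-hydride shift from the adjacent sec-butyl carbon; the tertiary cation is what reacts next.

tertiary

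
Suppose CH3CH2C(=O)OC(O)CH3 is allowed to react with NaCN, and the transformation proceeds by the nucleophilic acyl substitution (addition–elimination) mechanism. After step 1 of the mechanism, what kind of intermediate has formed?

tetrahedral intermediate

Step 1: CN⁻ adds to the carbonyl carbon; the C=O π electrons shift onto oxygen and a tetrahedral alkoxide intermediate forms.
After step 1 the species present is a tetrahedral intermediate.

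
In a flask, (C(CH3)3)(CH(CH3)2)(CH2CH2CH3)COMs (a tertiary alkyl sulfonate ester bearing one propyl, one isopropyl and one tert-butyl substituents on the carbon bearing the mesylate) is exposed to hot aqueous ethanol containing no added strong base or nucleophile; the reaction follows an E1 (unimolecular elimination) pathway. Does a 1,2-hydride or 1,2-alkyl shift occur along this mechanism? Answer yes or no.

no

The first-formed carbocation is tertiary.
No single 1,2-shift to an adjacent carbon would produce a more-substituted cation than the one already present, so no rearrangement occurs.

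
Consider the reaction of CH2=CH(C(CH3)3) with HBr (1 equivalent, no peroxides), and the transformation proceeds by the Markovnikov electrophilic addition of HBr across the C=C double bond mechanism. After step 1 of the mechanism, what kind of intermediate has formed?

Step 1: Electrophilic addition begins with the π(C=C) electrons forming a bond to the proton of HBr. Following Markovnikov's rule, the resulting cation is secondary. The H–Br bond breaks heterolytically, releasing Br⁻.
After step 1 the species present is a secondary carbocation.

secondary carbocation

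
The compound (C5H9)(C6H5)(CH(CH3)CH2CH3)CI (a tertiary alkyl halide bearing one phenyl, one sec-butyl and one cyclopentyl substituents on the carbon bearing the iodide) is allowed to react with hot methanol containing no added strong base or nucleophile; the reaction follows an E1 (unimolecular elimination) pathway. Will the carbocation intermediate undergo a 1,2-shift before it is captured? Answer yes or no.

no

The first-formed carbocation is tertiary.
No single 1,2-shift to an adjacent carbon would produce a more-substituted cation than the one already present, so no rearrangement occurs.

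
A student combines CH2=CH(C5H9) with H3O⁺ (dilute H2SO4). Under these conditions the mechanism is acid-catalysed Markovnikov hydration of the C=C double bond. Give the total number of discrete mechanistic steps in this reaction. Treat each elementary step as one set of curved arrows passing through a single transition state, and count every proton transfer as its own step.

4

Step 1: Electrophilic addition begins with the π(C=C) electrons forming a bond to the proton of H3O⁺. Following Markovnikov's rule, the resulting cation is secondary. H2O is released.
Step 2: Carbocation rearrangement: a 1,2-hydride shift from the adjacent cyclopentyl carbon converts the initially-formed secondary cation into the more stable tertiary cation.
Step 3: A lone pair on the oxygen of H2O attacks the carbocation, forming a C–O bond and an oxonium ion (a protonated alcohol).
Step 4: Deprotonation of the oxonium ion by a water molecule delivers the neutral alcohol and regenerates the acid catalyst.
Total: 4 elementary steps.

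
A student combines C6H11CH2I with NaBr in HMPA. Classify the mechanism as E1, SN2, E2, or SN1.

SN2

Conditions: a primary substrate with a strong nucleophile in the polar aprotic solvent HMPA.
These conditions are the textbook signature of the SN2 pathway.
An unhindered substrate with a strong nucleophile in a polar aprotic solvent favours one-step backside displacement.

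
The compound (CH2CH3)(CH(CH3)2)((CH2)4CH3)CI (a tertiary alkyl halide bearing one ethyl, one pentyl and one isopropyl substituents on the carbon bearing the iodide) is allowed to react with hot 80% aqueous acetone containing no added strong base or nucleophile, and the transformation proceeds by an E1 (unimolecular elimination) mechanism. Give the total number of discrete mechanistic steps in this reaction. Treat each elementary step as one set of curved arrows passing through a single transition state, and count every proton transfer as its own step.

Step 1: Unassisted departure of I⁻ (taking the C–I bonding pair) generates a tertiary carbocation.
(No 1,2-shift: no single shift to an adjacent carbon would give a more stable cation.)
Step 2: Loss of a β-proton to a water molecule of the solvent: the C–H bonding pair collapses toward the cationic carbon to form the C=C π bond, yielding the alkene.
Total: 2 elementary steps.

2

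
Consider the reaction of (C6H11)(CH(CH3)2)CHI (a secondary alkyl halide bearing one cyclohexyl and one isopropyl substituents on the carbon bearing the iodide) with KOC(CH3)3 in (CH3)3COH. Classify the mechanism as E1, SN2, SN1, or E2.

Conditions: a strong/bulky base with a secondary substrate bearing a β-hydrogen.
These conditions are the textbook signature of the E2 pathway.
A strong (often hindered) base removes a β-H in concert with loss of the leaving group — bimolecular elimination.

E2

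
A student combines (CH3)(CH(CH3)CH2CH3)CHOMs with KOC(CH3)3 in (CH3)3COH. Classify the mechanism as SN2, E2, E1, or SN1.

Conditions: a strong/bulky base with a secondary substrate bearing a β-hydrogen.
These conditions are the textbook signature of the E2 pathway.
A strong (often hindered) base removes a β-H in concert with loss of the leaving group — bimolecular elimination.

E2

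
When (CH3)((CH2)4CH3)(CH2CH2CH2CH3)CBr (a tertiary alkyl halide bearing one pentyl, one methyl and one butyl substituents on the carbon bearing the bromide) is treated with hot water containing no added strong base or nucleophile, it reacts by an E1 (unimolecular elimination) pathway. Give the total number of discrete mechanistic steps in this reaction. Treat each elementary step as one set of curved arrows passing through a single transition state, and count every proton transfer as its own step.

Step 1: Unassisted departure of Br⁻ (taking the C–Br bonding pair) generates a tertiary carbocation.
(No 1,2-shift: no single shift to an adjacent carbon would give a more stable cation.)
Step 2: A weak base (a water molecule from the solvent) removes a proton from a carbon adjacent to the cationic centre; the electrons of that C–H bond become the new π(C=C) bond, giving the alkene.
Total: 2 elementary steps.

2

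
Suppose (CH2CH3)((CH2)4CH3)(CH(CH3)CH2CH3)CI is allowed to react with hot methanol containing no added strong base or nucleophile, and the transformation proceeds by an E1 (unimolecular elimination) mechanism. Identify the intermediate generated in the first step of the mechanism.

tertiary carbocation

Step 1: The C–I bond breaks with both electrons going to the iodide; I⁻ leaves and a tertiary carbocation remains.
After step 1 the species present is a tertiary carbocation.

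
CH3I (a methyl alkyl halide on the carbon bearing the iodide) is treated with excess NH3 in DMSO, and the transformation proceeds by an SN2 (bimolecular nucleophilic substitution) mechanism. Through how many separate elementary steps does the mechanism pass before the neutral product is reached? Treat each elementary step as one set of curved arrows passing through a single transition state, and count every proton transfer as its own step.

Step 1: A lone pair on the N of NH3 attacks the α-carbon from the back side while the C–I bond breaks; both bonding electrons leave with I⁻. The product of this concerted step is an alkylammonium ion.
Step 2: A second equivalent of NH3 removes a proton from the N, giving the neutral product.
Total: 2 elementary steps.

2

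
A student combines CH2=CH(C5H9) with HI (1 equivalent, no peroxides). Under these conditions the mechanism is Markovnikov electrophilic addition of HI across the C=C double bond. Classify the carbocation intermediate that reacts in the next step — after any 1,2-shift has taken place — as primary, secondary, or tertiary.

Step 1: The π electrons of the C=C bond attack a proton of HI; Markovnikov addition places the new C–H on the less-substituted alkene carbon, so the positive charge ends up on the more-substituted carbon — a secondary carbocation. The H–I bond breaks heterolytically, releasing I⁻.
Step 2: A 1,2-hydride shift from the adjacent cyclopentyl carbon moves the positive charge from the secondary centre to an adjacent carbon, generating a more stable tertiary carbocation.
The cation rearranges from secondary to tertiary via a 1,2-hydride shift from the adjacent cyclopentyl carbon; the tertiary cation is what reacts next.

tertiary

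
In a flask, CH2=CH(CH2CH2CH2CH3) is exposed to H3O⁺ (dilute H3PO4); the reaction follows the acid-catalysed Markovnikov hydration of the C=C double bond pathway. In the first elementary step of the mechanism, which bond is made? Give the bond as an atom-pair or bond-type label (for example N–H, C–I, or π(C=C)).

C–H

Step 1: Protonation of the alkene by H3O⁺: the π bond acts as the nucleophile and picks up H⁺, giving the more stable (Markovnikov) secondary carbocation. H2O is released.
The bond formed in this step is the C–H bond.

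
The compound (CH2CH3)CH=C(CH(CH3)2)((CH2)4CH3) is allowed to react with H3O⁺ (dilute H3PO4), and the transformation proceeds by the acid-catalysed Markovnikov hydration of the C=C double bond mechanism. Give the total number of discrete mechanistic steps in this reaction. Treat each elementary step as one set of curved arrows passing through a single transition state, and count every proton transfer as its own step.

Step 1: Protonation of the alkene by H3O⁺: the π bond acts as the nucleophile and picks up H⁺, giving the more stable (Markovnikov) tertiary carbocation. H2O is released.
(No 1,2-shift: no single shift to an adjacent carbon would give a more stable cation.)
Step 2: Water acts as the nucleophile: an oxygen lone pair bonds to the cationic carbon, giving an oxonium-ion intermediate.
Step 3: H2O removes a proton from the oxonium oxygen, regenerating H3O⁺ and giving the neutral alcohol.
Total: 3 elementary steps.

3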